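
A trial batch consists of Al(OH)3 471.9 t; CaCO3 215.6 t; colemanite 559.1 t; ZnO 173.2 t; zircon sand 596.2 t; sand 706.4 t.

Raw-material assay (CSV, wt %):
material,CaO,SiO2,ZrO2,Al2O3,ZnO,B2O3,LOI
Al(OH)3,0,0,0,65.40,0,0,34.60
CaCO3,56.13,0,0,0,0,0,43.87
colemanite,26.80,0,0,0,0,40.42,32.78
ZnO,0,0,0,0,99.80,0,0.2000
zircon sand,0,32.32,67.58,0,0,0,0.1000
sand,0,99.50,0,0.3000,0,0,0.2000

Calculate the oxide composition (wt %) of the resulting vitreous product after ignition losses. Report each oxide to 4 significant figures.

Glass mass = 2279 t (batch 2722 − LOI 443.5).
Composition: CaO 11.89%, SiO2 39.30%, ZrO2 17.68%, Al2O3 13.64%, ZnO 7.585%, B2O3 9.917%

The working math carries full float precision in every operation — values along the way are shown (rounded to 4 significant digits) within the worked lines; each reported figure is rounded only once. Derived quantities, including glass mass, the yield, the totals, ignition loss, the six compositions, are computed starting from the weights per 2279 t of glass in full precision as quoted within question or answer.
Mass of each oxide from the mix:
  CaO: 215.6·0.5613 + 559.1·0.2680 = 270.9 t
  SiO2: 596.2·0.3232 + 706.4·0.9950 = 895.6 t
  ZrO2: 596.2·0.6758 = 402.9 t
  Al2O3: 471.9·0.6540 + 706.4·0.003000 = 310.7 t
  ZnO: 173.2·0.9980 = 172.9 t
  B2O3: 559.1·0.4042 = 226.0 t
LOI: 471.9·0.3460 + 215.6·0.4387 + 559.1·0.3278 + 173.2·0.002000 + 596.2·0.001000 + 706.4·0.002000 = 443.5 t
Glass = total batch minus LOI = 2722 − 443.5 = 2279 t (equal to the oxide-mass sum)
percent by weight: oxide/glass ×100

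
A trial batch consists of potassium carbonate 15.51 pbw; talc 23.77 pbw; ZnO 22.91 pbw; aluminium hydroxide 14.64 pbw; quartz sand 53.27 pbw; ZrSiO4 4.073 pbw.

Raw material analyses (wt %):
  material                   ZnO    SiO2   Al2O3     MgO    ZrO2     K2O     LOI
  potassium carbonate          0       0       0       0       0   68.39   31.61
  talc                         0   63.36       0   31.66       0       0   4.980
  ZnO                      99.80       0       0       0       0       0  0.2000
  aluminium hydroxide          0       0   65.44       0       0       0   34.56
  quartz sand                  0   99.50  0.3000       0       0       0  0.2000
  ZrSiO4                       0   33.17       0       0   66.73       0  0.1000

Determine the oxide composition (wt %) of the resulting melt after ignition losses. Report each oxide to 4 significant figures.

Glass mass = 122.9 pbw (batch 134.2 − LOI 11.30).
Composition: ZnO 18.61%, SiO2 56.49%, Al2O3 7.927%, MgO 6.125%, ZrO2 2.212%, K2O 8.633%

Mid-chain values appear, rounded to 4 significant digits, between the steps; the working math runs at exact precision throughout — each reported value is rounded just once — the derived quantities (LOI, the six compositions, yield, glass mass, the totals) are re-derived from the batch weights on 122.9 pbw of glass in full float precision exactly as printed in problem or answer.
Oxide-by-oxide delivered mass:
  ZnO: 22.91·0.9980 = 22.86 pbw
  SiO2: 23.77·0.6336 + 53.27·0.9950 + 4.073·0.3317 = 69.42 pbw
  Al2O3: 14.64·0.6544 + 53.27·0.003000 = 9.740 pbw
  MgO: 23.77·0.3166 = 7.526 pbw
  ZrO2: 4.073·0.6673 = 2.718 pbw
  K2O: 15.51·0.6839 = 10.61 pbw
LOI: 15.51·0.3161 + 23.77·0.04980 + 22.91·0.002000 + 14.64·0.3456 + 53.27·0.002000 + 4.073·0.001000 = 11.30 pbw
Glass = total batch minus LOI = 134.2 − 11.30 = 122.9 pbw (matching Σ of the oxides)
each oxide over glass, ×100, is wt %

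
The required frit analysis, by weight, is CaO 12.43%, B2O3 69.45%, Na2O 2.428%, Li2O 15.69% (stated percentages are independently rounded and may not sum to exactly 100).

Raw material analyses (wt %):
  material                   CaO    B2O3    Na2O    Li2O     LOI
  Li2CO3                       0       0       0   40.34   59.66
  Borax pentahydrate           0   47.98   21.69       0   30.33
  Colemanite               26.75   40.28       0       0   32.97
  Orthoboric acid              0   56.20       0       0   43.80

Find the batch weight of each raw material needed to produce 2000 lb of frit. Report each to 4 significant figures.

Batch per 2000 lb frit:
  Li2CO3: 777.9 lb
  Borax pentahydrate: 223.9 lb
  Colemanite: 929.3 lb
  Orthoboric acid: 1614 lb
Total batch = 3545 lb; LOI loss = 1545 lb; yield = 56.41%

The working math carries full float precision all the way through — values along the way are displayed, with 4-significant-figure rounding, across the worked steps — each reported value is rounded only once — the derived quantities, which include LOI, yield, four oxide percentages, totals, net glass mass, are rebuilt in full precision, exactly as shown in question or answer, starting from the weights per 2000 lb of glass.
Oxide mass targets, per 2000 lb frit:
  CaO: 12.43% × 2000 = 248.6 lb
  B2O3: 69.45% × 2000 = 1389 lb
  Na2O: 2.428% × 2000 = 48.56 lb
  Li2O: 15.69% × 2000 = 313.8 lb
Sums-versus-targets review with the batch weights as given, for the quoted basis mass (every target is met by its sum given rounding of the digits):
  CaO: 929.3·0.2675 = 248.6 lb (target 248.6 lb)
  B2O3: 223.9·0.4798 + 929.3·0.4028 + 1614·0.5620 = 1389 lb (target 1389 lb)
  Na2O: 223.9·0.2169 = 48.56 lb (target 48.56 lb)
  Li2O: 777.9·0.4034 = 313.8 lb (target 313.8 lb)
Auditing the glass mass value: batch Σ − ignition loss = 2000 lb (summing oxide targets gives 2000 lb; basis as stated: 2000 lb — rounding explains the deltas).
Batch grand total — Σ batch = 3545 lb; LOI loss = Σ batch·LOI = 1545 lb; glass ÷ batch gives a yield of 56.41%.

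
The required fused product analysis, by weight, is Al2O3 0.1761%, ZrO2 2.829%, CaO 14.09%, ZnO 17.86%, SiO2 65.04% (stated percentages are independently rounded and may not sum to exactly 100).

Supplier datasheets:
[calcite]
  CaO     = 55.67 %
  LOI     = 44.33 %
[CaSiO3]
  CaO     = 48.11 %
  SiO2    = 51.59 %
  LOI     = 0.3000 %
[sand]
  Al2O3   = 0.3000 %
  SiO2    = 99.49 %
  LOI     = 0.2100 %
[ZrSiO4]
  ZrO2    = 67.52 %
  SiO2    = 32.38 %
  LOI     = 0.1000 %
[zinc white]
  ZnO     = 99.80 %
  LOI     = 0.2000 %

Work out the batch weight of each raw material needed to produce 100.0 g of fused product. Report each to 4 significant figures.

Batch per 100.0 g fused product:
  calcite: 16.46 g
  CaSiO3: 10.24 g
  sand: 58.70 g
  ZrSiO4: 4.190 g
  zinc white: 17.90 g
Total batch = 107.5 g; LOI loss = 7.491 g; yield = 93.03%

Values along the way are shown (rounded to 4 significant figures) at each printed step; each numeric step carries full float precision end to end. Every reported value is rounded only once. Derived quantities are carried from the weighed amounts at 100.0 g of glass in full float precision (LOI, glass mass, the five compositions, the totals, yield) as given in the problem or answer text.
The oxide mass targets at 100.0 g fused product:
  Al2O3: 0.1761% × 100.0 = 0.1761 g
  ZrO2: 2.829% × 100.0 = 2.829 g
  CaO: 14.09% × 100.0 = 14.09 g
  ZnO: 17.86% × 100.0 = 17.86 g
  SiO2: 65.04% × 100.0 = 65.04 g
Balance tally, oxide-wise, working from each reported weight, under the basis named above (sums match the target masses inside rounding margins):
  Al2O3: 58.70·0.003000 = 0.1761 g (target 0.1761 g)
  ZrO2: 4.190·0.6752 = 2.829 g (target 2.829 g)
  CaO: 16.46·0.5567 + 10.24·0.4811 = 14.09 g (target 14.09 g)
  ZnO: 17.90·0.9980 = 17.86 g (target 17.86 g)
  SiO2: 10.24·0.5159 + 58.70·0.9949 + 4.190·0.3238 = 65.04 g (target 65.04 g)
Mass balance on the glass: Σ batch − LOI loss = 100.0 g (summing oxide targets gives 100.0 g; with the basis standing at 100.0 g — gaps are rounding artifacts).
Adding the batch up: Σ batch = 107.5 g; loss to ignition Σ batch·LOI = 7.491 g; the yield ratio, glass ÷ batch: 93.03%.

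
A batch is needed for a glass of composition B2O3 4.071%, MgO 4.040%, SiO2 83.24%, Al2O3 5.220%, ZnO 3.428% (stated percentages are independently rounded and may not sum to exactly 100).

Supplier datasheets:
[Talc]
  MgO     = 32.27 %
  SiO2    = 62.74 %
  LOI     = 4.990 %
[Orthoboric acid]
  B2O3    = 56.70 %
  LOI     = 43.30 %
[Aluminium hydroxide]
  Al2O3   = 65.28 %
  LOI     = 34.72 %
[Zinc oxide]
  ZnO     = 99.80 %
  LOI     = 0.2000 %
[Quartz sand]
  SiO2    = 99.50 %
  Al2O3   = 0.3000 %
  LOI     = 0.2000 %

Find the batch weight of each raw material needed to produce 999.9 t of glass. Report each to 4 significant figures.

Exact precision is held in all steps. Values along the way are printed (rounded to 4 significant figures) within the worked lines. Exactly one rounding goes into each reported figure. All derived quantities, which include the totals, glass mass, five oxide percentages, ignition loss, yield, are carried in full float precision, as quoted within problem or answer, using the weight values per 999.9 t of glass.
Oxide-by-oxide targets in 999.9 t glass:
  B2O3: 4.071% × 999.9 = 40.71 t
  MgO: 4.040% × 999.9 = 40.40 t
  SiO2: 83.24% × 999.9 = 832.3 t
  Al2O3: 5.220% × 999.9 = 52.19 t
  ZnO: 3.428% × 999.9 = 34.28 t
Per-oxide balance check per the reported batch figures, for the quoted basis mass (delivered sums recover each target once rounding is allowed for):
  B2O3: 71.79·0.5670 = 40.70 t (target 40.71 t)
  MgO: 125.2·0.3227 = 40.40 t (target 40.40 t)
  SiO2: 125.2·0.6274 + 757.6·0.9950 = 832.4 t (target 832.3 t)
  Al2O3: 76.47·0.6528 + 757.6·0.003000 = 52.19 t (target 52.19 t)
  ZnO: 34.35·0.9980 = 34.28 t (target 34.28 t)
Glass mass check: Σ batch − LOI loss = 999.9 t (the targets, summed, come to 999.9 t; against the stated basis, 999.9 t — any gap is answer rounding).
Total batch = Σ batch = 1065 t; Σ batch·LOI gives LOI loss = 65.47 t; as yield: glass ÷ batch → 93.86%.

Batch per 999.9 t glass:
  Talc: 125.2 t
  Orthoboric acid: 71.79 t
  Aluminium hydroxide: 76.47 t
  Zinc oxide: 34.35 t
  Quartz sand: 757.6 t
Total batch = 1065 t; LOI loss = 65.47 t; yield = 93.86%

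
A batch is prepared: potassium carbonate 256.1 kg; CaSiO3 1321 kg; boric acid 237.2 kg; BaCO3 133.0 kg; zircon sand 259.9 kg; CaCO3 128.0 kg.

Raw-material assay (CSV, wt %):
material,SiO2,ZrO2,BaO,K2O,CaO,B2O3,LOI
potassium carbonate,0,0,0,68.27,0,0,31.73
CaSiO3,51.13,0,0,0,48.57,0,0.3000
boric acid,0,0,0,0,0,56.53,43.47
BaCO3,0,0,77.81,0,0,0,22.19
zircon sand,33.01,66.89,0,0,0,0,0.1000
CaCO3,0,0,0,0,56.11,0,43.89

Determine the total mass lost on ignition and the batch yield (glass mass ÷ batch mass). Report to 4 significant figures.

LOI loss = 274.3 kg; glass = 2061 kg; yield = 88.25%

Every computation keeps full precision at every stage; in-progress results are printed rounded to 4 significant figures between the steps — a single rounding finalizes every reported result; the derived quantities, which include the yield, six oxide percentages, glass mass, totals, LOI, are computed at full float precision, precisely as stated by the problem or the answer, using the weight values per 2061 kg of glass.
Per-material ignition loss:
  potassium carbonate: 256.1 × 0.3173 = 81.26 kg
  CaSiO3: 1321 × 0.003000 = 3.963 kg
  boric acid: 237.2 × 0.4347 = 103.1 kg
  BaCO3: 133.0 × 0.2219 = 29.51 kg
  zircon sand: 259.9 × 0.001000 = 0.2599 kg
  CaCO3: 128.0 × 0.4389 = 56.18 kg
Total LOI = 274.3 kg
Glass = batch − LOI = 2335 − 274.3 = 2061 kg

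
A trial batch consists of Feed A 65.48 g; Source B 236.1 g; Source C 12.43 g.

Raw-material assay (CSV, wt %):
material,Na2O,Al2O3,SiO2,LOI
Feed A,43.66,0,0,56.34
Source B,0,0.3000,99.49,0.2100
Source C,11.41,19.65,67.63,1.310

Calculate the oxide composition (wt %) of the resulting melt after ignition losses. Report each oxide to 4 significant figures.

Glass mass = 276.5 g (batch 314.0 − LOI 37.55).
Composition: Na2O 10.85%, Al2O3 1.140%, SiO2 88.01%

Exact precision is kept in every operation. Rounding to 4 significant figures extends to each mid-chain value as printed — every reported value is rounded just once; all derived quantities are carried in exact precision (LOI, net glass mass, the yield, the three compositions, totals) starting from the weights for 276.5 g of glass as quoted within question or answer.
Oxide masses out of the charge:
  Na2O: 65.48·0.4366 + 12.43·0.1141 = 30.01 g
  Al2O3: 236.1·0.003000 + 12.43·0.1965 = 3.151 g
  SiO2: 236.1·0.9949 + 12.43·0.6763 = 243.3 g
LOI: 65.48·0.5634 + 236.1·0.002100 + 12.43·0.01310 = 37.55 g
Net of LOI, the glass mass = 314.0 − 37.55 = 276.5 g (consistent with Σ oxide mass)
wt %: oxide over glass, times 100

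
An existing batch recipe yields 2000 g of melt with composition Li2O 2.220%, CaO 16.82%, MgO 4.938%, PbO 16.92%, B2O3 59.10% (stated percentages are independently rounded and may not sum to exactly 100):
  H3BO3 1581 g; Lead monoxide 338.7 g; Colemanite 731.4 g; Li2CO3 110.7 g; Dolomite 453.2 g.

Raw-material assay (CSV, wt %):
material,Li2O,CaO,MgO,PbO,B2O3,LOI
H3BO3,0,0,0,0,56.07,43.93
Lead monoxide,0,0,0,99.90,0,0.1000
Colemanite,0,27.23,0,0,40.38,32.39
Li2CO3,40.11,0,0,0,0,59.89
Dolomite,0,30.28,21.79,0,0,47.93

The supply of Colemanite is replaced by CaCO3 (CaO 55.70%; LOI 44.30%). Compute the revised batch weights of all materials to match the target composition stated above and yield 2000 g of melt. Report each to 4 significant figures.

Mid-chain values appear, with 4-significant-digit rounding, in the working — the working math keeps full precision through the solve — every reported value includes exactly one rounding. Derived quantities (net glass mass, yield, the totals, the five compositions, LOI) are recomputed at full precision starting from the weights for 2000 g of glass, exactly as shown in the problem or the answer.
Target oxide masses per 2000 g melt:
  Li2O: 2.220% × 2000 = 44.40 g
  CaO: 16.82% × 2000 = 336.4 g
  MgO: 4.938% × 2000 = 98.76 g
  PbO: 16.92% × 2000 = 338.4 g
  B2O3: 59.10% × 2000 = 1182 g
A balance pass over the oxides, working from each reported weight, on the stated basis (delivered sums recover each target within answer rounding):
  Li2O: 110.7·0.4011 = 44.40 g (target 44.40 g)
  CaO: 357.6·0.5570 + 453.2·0.3028 = 336.4 g (target 336.4 g)
  MgO: 453.2·0.2179 = 98.75 g (target 98.76 g)
  PbO: 338.7·0.9990 = 338.4 g (target 338.4 g)
  B2O3: 2108·0.5607 = 1182 g (target 1182 g)
Consistency of the glass mass: whole batch net of LOI = 2000 g (the targets, summed, come to 2000 g; with the basis standing at 2000 g — a pure rounding effect).
Adding the batch up: Σ batch = 3368 g; Σ batch·LOI gives LOI loss = 1368 g; the yield ratio, glass ÷ batch: 59.38%.

Revised batch per 2000 g melt:
  H3BO3: 2108 g
  Lead monoxide: 338.7 g
  CaCO3: 357.6 g
  Li2CO3: 110.7 g
  Dolomite: 453.2 g
Total batch = 3368 g; LOI loss = 1368 g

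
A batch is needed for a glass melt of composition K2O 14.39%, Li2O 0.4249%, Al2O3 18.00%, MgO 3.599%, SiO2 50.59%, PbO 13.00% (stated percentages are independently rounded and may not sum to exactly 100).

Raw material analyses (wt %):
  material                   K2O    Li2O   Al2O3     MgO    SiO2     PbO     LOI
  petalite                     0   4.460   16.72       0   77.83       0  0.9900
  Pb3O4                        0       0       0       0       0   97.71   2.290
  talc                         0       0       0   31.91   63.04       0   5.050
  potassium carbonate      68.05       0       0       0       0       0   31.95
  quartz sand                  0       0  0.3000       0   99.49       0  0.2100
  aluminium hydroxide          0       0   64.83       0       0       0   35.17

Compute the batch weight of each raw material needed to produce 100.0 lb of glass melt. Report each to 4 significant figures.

Batch per 100.0 lb glass melt:
  petalite: 9.527 lb
  Pb3O4: 13.30 lb
  talc: 11.28 lb
  potassium carbonate: 21.15 lb
  quartz sand: 36.25 lb
  aluminium hydroxide: 25.14 lb
Total batch = 116.6 lb; LOI loss = 16.64 lb; yield = 85.73%

Values along the way appear (rounded to four significant figures) alongside each step — the working math keeps full precision at every stage. Each reported value is rounded only once — the derived quantities are rebuilt from the batch weights per 100.0 lb of glass at full precision (six oxide percentages, net glass mass, ignition loss, the totals, yield), as quoted within either problem or answer.
Oxide mass targets, per 100.0 lb glass melt:
  K2O: 14.39% × 100.0 = 14.39 lb
  Li2O: 0.4249% × 100.0 = 0.4249 lb
  Al2O3: 18.00% × 100.0 = 18.00 lb
  MgO: 3.599% × 100.0 = 3.599 lb
  SiO2: 50.59% × 100.0 = 50.59 lb
  PbO: 13.00% × 100.0 = 13.00 lb
A balance pass over the oxides, with the batch weights as given, for the quoted basis mass (every target is met by its sum modulo rounding of the values):
  K2O: 21.15·0.6805 = 14.39 lb (target 14.39 lb)
  Li2O: 9.527·0.04460 = 0.4249 lb (target 0.4249 lb)
  Al2O3: 9.527·0.1672 + 36.25·0.003000 + 25.14·0.6483 = 18.00 lb (target 18.00 lb)
  MgO: 11.28·0.3191 = 3.599 lb (target 3.599 lb)
  SiO2: 9.527·0.7783 + 11.28·0.6304 + 36.25·0.9949 = 50.59 lb (target 50.59 lb)
  PbO: 13.30·0.9771 = 13.00 lb (target 13.00 lb)
The glass-mass cross-check: batch total minus LOI = 100.0 lb (per-oxide target masses sum to 100.0 lb; with the basis standing at 100.0 lb — deltas are rounding alone).
Adding the batch up: Σ batch = 116.6 lb; Σ batch·LOI gives LOI loss = 16.64 lb; glass ÷ batch gives a yield of 85.73%.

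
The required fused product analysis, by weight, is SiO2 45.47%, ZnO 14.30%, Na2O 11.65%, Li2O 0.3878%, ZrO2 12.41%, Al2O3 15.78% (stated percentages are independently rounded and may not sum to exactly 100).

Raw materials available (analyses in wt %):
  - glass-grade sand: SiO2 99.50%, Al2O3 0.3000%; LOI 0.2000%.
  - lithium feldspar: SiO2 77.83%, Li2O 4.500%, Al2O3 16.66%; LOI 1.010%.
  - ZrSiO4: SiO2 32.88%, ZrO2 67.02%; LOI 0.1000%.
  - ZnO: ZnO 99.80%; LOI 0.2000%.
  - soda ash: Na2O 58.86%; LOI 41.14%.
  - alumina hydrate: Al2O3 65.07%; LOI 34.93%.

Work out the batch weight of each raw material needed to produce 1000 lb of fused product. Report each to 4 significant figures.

The whole derivation carries exact precision through the solve — the intermediate values are shown (rounded to 4 significant figures) alongside each step; each reported result takes exactly one rounding — all derived quantities (six oxide percentages, the totals, net glass mass, LOI, yield) are recomputed from the batch weights for 1000 lb of glass in full precision as quoted within either problem or answer.
Oxide-by-oxide targets in 1000 lb fused product:
  SiO2: 45.47% × 1000 = 454.7 lb
  ZnO: 14.30% × 1000 = 143.0 lb
  Na2O: 11.65% × 1000 = 116.5 lb
  Li2O: 0.3878% × 1000 = 3.878 lb
  ZrO2: 12.41% × 1000 = 124.1 lb
  Al2O3: 15.78% × 1000 = 157.8 lb
Sums-versus-targets review using the reported weights, per the basis as stated (summed amounts equal target values once rounding is allowed for):
  SiO2: 328.4·0.9950 + 86.18·0.7783 + 185.2·0.3288 = 454.7 lb (target 454.7 lb)
  ZnO: 143.3·0.9980 = 143.0 lb (target 143.0 lb)
  Na2O: 197.9·0.5886 = 116.5 lb (target 116.5 lb)
  Li2O: 86.18·0.04500 = 3.878 lb (target 3.878 lb)
  ZrO2: 185.2·0.6702 = 124.1 lb (target 124.1 lb)
  Al2O3: 328.4·0.003000 + 86.18·0.1666 + 218.9·0.6507 = 157.8 lb (target 157.8 lb)
Mass balance on the glass: Σ batch − LOI loss = 1000 lb (the targets, summed, come to 1000 lb; the stated basis being 1000 lb — any gap is answer rounding).
Summing the batch: Σ batch = 1160 lb; LOI removed, Σ of batch·LOI: 159.9 lb; yield = glass ÷ total batch = 86.22%.

Batch per 1000 lb fused product:
  glass-grade sand: 328.4 lb
  lithium feldspar: 86.18 lb
  ZrSiO4: 185.2 lb
  ZnO: 143.3 lb
  soda ash: 197.9 lb
  alumina hydrate: 218.9 lb
Total batch = 1160 lb; LOI loss = 159.9 lb; yield = 86.22%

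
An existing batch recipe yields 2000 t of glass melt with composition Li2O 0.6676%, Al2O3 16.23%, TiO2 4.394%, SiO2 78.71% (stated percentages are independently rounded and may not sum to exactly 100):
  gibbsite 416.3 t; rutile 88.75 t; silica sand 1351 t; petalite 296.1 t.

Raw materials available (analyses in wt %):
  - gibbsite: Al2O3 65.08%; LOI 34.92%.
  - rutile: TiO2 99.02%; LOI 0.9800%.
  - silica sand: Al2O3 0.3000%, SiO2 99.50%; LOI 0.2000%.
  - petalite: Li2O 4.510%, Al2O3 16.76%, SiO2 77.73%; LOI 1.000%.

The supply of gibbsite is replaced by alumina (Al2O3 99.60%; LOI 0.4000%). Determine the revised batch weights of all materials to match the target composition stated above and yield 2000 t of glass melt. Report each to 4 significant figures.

The intermediate values appear rounded to 4 significant digits on the page. All internal work keeps full precision through every step; each reported figure takes just one rounding; all derived quantities, which include glass mass, yield, the four compositions, LOI, totals, are carried in full float precision, exactly as printed in question or answer, using the weight values at 2000 t of glass.
Target masses of each oxide per 2000 t glass melt:
  Li2O: 0.6676% × 2000 = 13.35 t
  Al2O3: 16.23% × 2000 = 324.6 t
  TiO2: 4.394% × 2000 = 87.88 t
  SiO2: 78.71% × 2000 = 1574 t
Sums-versus-targets review applying the batch weights above, against the basis in use (sums match the target masses modulo rounding of the values):
  Li2O: 296.1·0.04510 = 13.35 t (target 13.35 t)
  Al2O3: 272.0·0.9960 + 1351·0.003000 + 296.1·0.1676 = 324.6 t (target 324.6 t)
  TiO2: 88.75·0.9902 = 87.88 t (target 87.88 t)
  SiO2: 1351·0.9950 + 296.1·0.7773 = 1574 t (target 1574 t)
Glass-mass sanity pass: total charge less LOI = 2000 t (oxide target masses add up to 2000 t; basis as stated: 2000 t — differing by rounding only).
Total batch = Σ batch = 2008 t; ignition loss, Σ(batch × LOI) = 7.621 t; glass ÷ batch gives a yield of 99.62%.

Revised batch per 2000 t glass melt:
  alumina: 272.0 t
  rutile: 88.75 t
  silica sand: 1351 t
  petalite: 296.1 t
Total batch = 2008 t; LOI loss = 7.621 t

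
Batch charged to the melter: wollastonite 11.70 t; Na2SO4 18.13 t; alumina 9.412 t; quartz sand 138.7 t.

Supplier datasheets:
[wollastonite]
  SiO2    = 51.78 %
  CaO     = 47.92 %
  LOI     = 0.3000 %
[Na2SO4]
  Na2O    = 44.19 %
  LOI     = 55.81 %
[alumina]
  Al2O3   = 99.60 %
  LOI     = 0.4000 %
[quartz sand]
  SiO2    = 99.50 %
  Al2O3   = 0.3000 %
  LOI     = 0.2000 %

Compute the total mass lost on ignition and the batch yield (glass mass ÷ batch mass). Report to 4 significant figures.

LOI loss = 10.47 t; glass = 167.5 t; yield = 94.12%

Full precision is kept at every stage. Mid-chain values appear with 4-significant-figure rounding when written out — every reported result is rounded just once; derived quantities are carried in full precision (ignition loss, yield, the totals, the four compositions, net glass mass) from the batch weights at 167.5 t of glass as given in the problem or answer text.
Ignition loss by material:
  wollastonite: 11.70 × 0.003000 = 0.03510 t
  Na2SO4: 18.13 × 0.5581 = 10.12 t
  alumina: 9.412 × 0.004000 = 0.03765 t
  quartz sand: 138.7 × 0.002000 = 0.2774 t
Total LOI = 10.47 t
Glass = batch − LOI = 177.9 − 10.47 = 167.5 t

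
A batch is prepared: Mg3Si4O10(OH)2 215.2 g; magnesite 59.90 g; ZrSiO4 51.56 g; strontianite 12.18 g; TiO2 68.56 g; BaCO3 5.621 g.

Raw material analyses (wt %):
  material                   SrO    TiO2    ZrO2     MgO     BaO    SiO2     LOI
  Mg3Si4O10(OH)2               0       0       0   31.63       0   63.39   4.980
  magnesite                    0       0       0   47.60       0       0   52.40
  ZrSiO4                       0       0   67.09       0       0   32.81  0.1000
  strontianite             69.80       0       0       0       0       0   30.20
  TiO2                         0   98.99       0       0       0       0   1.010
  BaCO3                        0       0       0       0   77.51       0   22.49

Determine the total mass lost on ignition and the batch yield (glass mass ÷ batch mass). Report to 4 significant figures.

LOI loss = 47.79 g; glass = 365.2 g; yield = 88.43%

The intermediate values are shown (rounded to 4 significant digits) alongside each step. All internal work carries exact precision at all times. Each reported value is rounded only once; the derived quantities (LOI, net glass mass, six oxide percentages, totals, the yield) are rebuilt from the weighed amounts per 365.2 g of glass in full precision as written in question or answer.
Each material's LOI contribution:
  Mg3Si4O10(OH)2: 215.2 × 0.04980 = 10.72 g
  magnesite: 59.90 × 0.5240 = 31.39 g
  ZrSiO4: 51.56 × 0.001000 = 0.05156 g
  strontianite: 12.18 × 0.3020 = 3.678 g
  TiO2: 68.56 × 0.01010 = 0.6925 g
  BaCO3: 5.621 × 0.2249 = 1.264 g
Total LOI = 47.79 g
Glass = batch − LOI = 413.0 − 47.79 = 365.2 g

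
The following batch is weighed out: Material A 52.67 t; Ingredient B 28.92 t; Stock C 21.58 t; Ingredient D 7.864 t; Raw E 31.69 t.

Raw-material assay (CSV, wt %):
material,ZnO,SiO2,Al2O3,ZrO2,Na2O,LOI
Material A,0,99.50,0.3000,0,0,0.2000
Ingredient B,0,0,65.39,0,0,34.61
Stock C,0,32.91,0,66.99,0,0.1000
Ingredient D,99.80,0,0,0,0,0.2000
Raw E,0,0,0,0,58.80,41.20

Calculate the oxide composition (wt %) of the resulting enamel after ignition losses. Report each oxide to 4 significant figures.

In-progress results are displayed rounded off to 4 significant digits in the printout; each numeric step runs at full float precision from start to finish — every reported number is rounded exactly once; all derived quantities are rebuilt using the weight values per 119.5 t of glass at full float precision (the five compositions, the totals, glass mass, yield, LOI) as quoted within the question or the answer.
Oxide-by-oxide delivered mass:
  ZnO: 7.864·0.9980 = 7.848 t
  SiO2: 52.67·0.9950 + 21.58·0.3291 = 59.51 t
  Al2O3: 52.67·0.003000 + 28.92·0.6539 = 19.07 t
  ZrO2: 21.58·0.6699 = 14.46 t
  Na2O: 31.69·0.5880 = 18.63 t
LOI: 52.67·0.002000 + 28.92·0.3461 + 21.58·0.001000 + 7.864·0.002000 + 31.69·0.4120 = 23.21 t
Glass mass = batch − LOI = 142.7 − 23.21 = 119.5 t (the oxide masses sum to this)
oxide / glass × 100 gives the wt %

Glass mass = 119.5 t (batch 142.7 − LOI 23.21).
Composition: ZnO 6.567%, SiO2 49.79%, Al2O3 15.96%, ZrO2 12.10%, Na2O 15.59%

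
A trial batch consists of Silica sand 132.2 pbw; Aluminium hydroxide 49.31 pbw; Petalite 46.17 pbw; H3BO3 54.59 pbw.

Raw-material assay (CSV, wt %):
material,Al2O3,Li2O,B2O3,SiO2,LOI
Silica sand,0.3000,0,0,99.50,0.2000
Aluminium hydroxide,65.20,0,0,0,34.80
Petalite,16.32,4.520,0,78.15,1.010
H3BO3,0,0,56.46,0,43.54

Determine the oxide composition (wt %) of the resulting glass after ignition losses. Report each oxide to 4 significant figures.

The working math runs at full float precision at all times — mid-chain values appear (rounded to 4 significant figures) on the page. Every reported value is rounded just once; derived quantities (glass mass, the four compositions, totals, yield, ignition loss) are re-derived from the batch weights for 240.6 pbw of glass in full precision as quoted within problem or answer.
Oxide masses out of the charge:
  Al2O3: 132.2·0.003000 + 49.31·0.6520 + 46.17·0.1632 = 40.08 pbw
  Li2O: 46.17·0.04520 = 2.087 pbw
  B2O3: 54.59·0.5646 = 30.82 pbw
  SiO2: 132.2·0.9950 + 46.17·0.7815 = 167.6 pbw
LOI: 132.2·0.002000 + 49.31·0.3480 + 46.17·0.01010 + 54.59·0.4354 = 41.66 pbw
Resulting glass, batch − LOI: 282.3 − 41.66 = 240.6 pbw (= the summed oxide contributions)
each wt % is 100 × oxide ÷ glass

Glass mass = 240.6 pbw (batch 282.3 − LOI 41.66).
Composition: Al2O3 16.66%, Li2O 0.8673%, B2O3 12.81%, SiO2 69.66%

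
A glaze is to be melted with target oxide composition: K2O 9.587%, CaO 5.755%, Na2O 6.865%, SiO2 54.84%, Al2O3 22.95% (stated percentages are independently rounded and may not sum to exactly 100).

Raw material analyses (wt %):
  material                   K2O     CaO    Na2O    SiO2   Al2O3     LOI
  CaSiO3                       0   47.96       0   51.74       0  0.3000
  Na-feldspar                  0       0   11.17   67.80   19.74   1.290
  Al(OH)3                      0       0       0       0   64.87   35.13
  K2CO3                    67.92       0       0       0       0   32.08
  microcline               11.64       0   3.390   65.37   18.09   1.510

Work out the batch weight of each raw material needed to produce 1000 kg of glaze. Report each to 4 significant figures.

Mid-chain values are displayed rounded to 4 significant digits as written. Full precision is held at every stage — a single rounding completes every reported figure; all derived quantities, including net glass mass, LOI, yield, the five compositions, the totals, are rebuilt using the weight values per 1000 kg of glass at full precision exactly as printed in question or answer.
Target masses of each oxide per 1000 kg glaze:
  K2O: 9.587% × 1000 = 95.87 kg
  CaO: 5.755% × 1000 = 57.55 kg
  Na2O: 6.865% × 1000 = 68.65 kg
  SiO2: 54.84% × 1000 = 548.4 kg
  Al2O3: 22.95% × 1000 = 229.5 kg
Mass-balance tally per oxide per the reported batch figures, per the basis as stated (delivered sums recover each target inside rounding margins):
  K2O: 114.5·0.6792 + 155.4·0.1164 = 95.86 kg (target 95.87 kg)
  CaO: 120.0·0.4796 = 57.55 kg (target 57.55 kg)
  Na2O: 567.4·0.1117 + 155.4·0.03390 = 68.65 kg (target 68.65 kg)
  SiO2: 120.0·0.5174 + 567.4·0.6780 + 155.4·0.6537 = 548.4 kg (target 548.4 kg)
  Al2O3: 567.4·0.1974 + 137.8·0.6487 + 155.4·0.1809 = 229.5 kg (target 229.5 kg)
Consistency of the glass mass: the batch minus its LOI: 999.9 kg (targets for the oxides total 1000 kg; basis as stated: 1000 kg — differing by rounding only).
Total batch = Σ batch = 1095 kg; Σ batch·LOI gives LOI loss = 95.17 kg; the yield ratio, glass ÷ batch: 91.31%.

Batch per 1000 kg glaze:
  CaSiO3: 120.0 kg
  Na-feldspar: 567.4 kg
  Al(OH)3: 137.8 kg
  K2CO3: 114.5 kg
  microcline: 155.4 kg
Total batch = 1095 kg; LOI loss = 95.17 kg; yield = 91.31%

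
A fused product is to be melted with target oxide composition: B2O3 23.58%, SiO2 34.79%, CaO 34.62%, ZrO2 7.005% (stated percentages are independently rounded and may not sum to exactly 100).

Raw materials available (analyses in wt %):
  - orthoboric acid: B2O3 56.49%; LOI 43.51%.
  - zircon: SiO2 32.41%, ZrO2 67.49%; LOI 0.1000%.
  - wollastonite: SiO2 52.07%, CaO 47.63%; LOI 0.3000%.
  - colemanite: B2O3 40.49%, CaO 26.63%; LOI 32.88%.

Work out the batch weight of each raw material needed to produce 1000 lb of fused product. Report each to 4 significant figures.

Batch per 1000 lb fused product:
  orthoboric acid: 259.3 lb
  zircon: 103.8 lb
  wollastonite: 603.5 lb
  colemanite: 220.6 lb
Total batch = 1187 lb; LOI loss = 187.3 lb; yield = 84.23%

The intermediate values are displayed rounded off to 4 significant figures in the printout. The whole derivation runs at full precision through the solve. Each reported result carries a single rounding. All derived quantities are carried using the weight values at 1000 lb of glass at exact precision (LOI, totals, glass mass, the four compositions, the yield), as written in the problem or answer text.
Oxide-by-oxide targets in 1000 lb fused product:
  B2O3: 23.58% × 1000 = 235.8 lb
  SiO2: 34.79% × 1000 = 347.9 lb
  CaO: 34.62% × 1000 = 346.2 lb
  ZrO2: 7.005% × 1000 = 70.05 lb
Checking each oxide sum on the weights just shown, at the basis given (delivered sums recover each target modulo rounding of the values):
  B2O3: 259.3·0.5649 + 220.6·0.4049 = 235.8 lb (target 235.8 lb)
  SiO2: 103.8·0.3241 + 603.5·0.5207 = 347.9 lb (target 347.9 lb)
  CaO: 603.5·0.4763 + 220.6·0.2663 = 346.2 lb (target 346.2 lb)
  ZrO2: 103.8·0.6749 = 70.05 lb (target 70.05 lb)
Glass mass check: the batch minus its LOI: 999.9 lb (per-oxide target masses sum to 1000 lb; stated basis 1000 lb — rounding explains the deltas).
Batch total: Σ batch = 1187 lb; Σ batch·LOI gives LOI loss = 187.3 lb; yield, glass over the total, = 84.23%.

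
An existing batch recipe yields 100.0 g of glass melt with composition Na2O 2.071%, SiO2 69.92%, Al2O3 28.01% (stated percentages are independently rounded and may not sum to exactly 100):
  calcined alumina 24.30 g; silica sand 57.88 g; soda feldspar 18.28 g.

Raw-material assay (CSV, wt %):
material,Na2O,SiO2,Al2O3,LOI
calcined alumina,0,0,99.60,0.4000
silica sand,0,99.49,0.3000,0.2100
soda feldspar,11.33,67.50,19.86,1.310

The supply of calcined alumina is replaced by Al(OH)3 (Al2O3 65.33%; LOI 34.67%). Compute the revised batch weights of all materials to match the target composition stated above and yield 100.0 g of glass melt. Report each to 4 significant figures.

Revised batch per 100.0 g glass melt:
  Al(OH)3: 37.05 g
  silica sand: 57.88 g
  soda feldspar: 18.28 g
Total batch = 113.2 g; LOI loss = 13.21 g

The working math runs at exact precision through the solve; intermediates are shown rounded to 4 significant figures between the steps — exactly one rounding lands on every reported number — all derived quantities (three oxide percentages, the yield, net glass mass, ignition loss, totals) are recomputed in exact precision from the batch weights for 100.0 g of glass as written in the problem or the answer.
The oxide mass targets at 100.0 g glass melt:
  Na2O: 2.071% × 100.0 = 2.071 g
  SiO2: 69.92% × 100.0 = 69.92 g
  Al2O3: 28.01% × 100.0 = 28.01 g
Balance tally, oxide-wise, using the reported weights, versus the basis set out (summed amounts equal target values net of answer rounding effects):
  Na2O: 18.28·0.1133 = 2.071 g (target 2.071 g)
  SiO2: 57.88·0.9949 + 18.28·0.6750 = 69.92 g (target 69.92 g)
  Al2O3: 37.05·0.6533 + 57.88·0.003000 + 18.28·0.1986 = 28.01 g (target 28.01 g)
Consistency of the glass mass: batch Σ − ignition loss = 100.0 g (targets for the oxides total 100.0 g; basis as stated: 100.0 g — a pure rounding effect).
Whole-batch sum: Σ batch = 113.2 g; LOI loss = Σ batch·LOI = 13.21 g; the yield ratio, glass ÷ batch: 88.33%.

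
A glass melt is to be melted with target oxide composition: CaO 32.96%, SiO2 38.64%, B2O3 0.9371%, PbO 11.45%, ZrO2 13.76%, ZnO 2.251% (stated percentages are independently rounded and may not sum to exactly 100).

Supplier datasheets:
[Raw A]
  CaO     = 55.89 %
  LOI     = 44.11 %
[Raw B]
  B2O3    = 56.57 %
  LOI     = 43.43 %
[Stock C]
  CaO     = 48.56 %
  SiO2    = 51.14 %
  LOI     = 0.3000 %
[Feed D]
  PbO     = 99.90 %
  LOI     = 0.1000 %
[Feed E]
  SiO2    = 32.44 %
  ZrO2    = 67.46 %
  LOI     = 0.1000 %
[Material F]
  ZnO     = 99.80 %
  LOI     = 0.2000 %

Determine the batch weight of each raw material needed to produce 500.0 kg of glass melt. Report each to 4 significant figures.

Batch per 500.0 kg glass melt:
  Raw A: 22.83 kg
  Raw B: 8.283 kg
  Stock C: 313.1 kg
  Feed D: 57.31 kg
  Feed E: 102.0 kg
  Material F: 11.28 kg
Total batch = 514.8 kg; LOI loss = 14.79 kg; yield = 97.13%

The whole derivation runs at full float precision at every stage. Mid-chain values are shown, rounded to 4 significant figures, in the working — each reported figure receives exactly one rounding; derived quantities, including totals, six oxide percentages, yield, net glass mass, ignition loss, are re-derived from the batch weights on 500.0 kg of glass in exact precision exactly as shown in the problem or answer text.
Target oxide masses per 500.0 kg glass melt:
  CaO: 32.96% × 500.0 = 164.8 kg
  SiO2: 38.64% × 500.0 = 193.2 kg
  B2O3: 0.9371% × 500.0 = 4.686 kg
  PbO: 11.45% × 500.0 = 57.25 kg
  ZrO2: 13.76% × 500.0 = 68.80 kg
  ZnO: 2.251% × 500.0 = 11.26 kg
Balance tally, oxide-wise, working from each reported weight, for the quoted basis mass (sums match the target masses net of answer rounding effects):
  CaO: 22.83·0.5589 + 313.1·0.4856 = 164.8 kg (target 164.8 kg)
  SiO2: 313.1·0.5114 + 102.0·0.3244 = 193.2 kg (target 193.2 kg)
  B2O3: 8.283·0.5657 = 4.686 kg (target 4.686 kg)
  PbO: 57.31·0.9990 = 57.25 kg (target 57.25 kg)
  ZrO2: 102.0·0.6746 = 68.81 kg (target 68.80 kg)
  ZnO: 11.28·0.9980 = 11.26 kg (target 11.26 kg)
Auditing the glass mass value: total charge less LOI = 500.0 kg (targets for the oxides total 500.0 kg; against the stated basis, 500.0 kg — a pure rounding effect).
Adding the batch up: Σ batch = 514.8 kg; LOI removed, Σ of batch·LOI: 14.79 kg; as yield: glass ÷ batch → 97.13%.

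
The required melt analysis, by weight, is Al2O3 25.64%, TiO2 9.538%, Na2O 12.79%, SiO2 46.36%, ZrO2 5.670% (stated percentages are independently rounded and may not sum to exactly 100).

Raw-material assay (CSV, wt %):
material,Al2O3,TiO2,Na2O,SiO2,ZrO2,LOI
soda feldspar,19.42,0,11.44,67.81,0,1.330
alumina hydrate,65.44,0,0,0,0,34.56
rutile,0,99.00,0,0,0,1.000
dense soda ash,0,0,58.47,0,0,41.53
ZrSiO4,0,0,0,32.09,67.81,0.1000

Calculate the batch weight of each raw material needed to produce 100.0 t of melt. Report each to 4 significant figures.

Batch per 100.0 t melt:
  soda feldspar: 64.41 t
  alumina hydrate: 20.07 t
  rutile: 9.634 t
  dense soda ash: 9.272 t
  ZrSiO4: 8.362 t
Total batch = 111.7 t; LOI loss = 11.75 t; yield = 89.49%

Values along the way appear, rounded to 4 significant digits, in the working. All internal work runs at full precision from start to finish. A single rounding completes each reported figure. Derived quantities (five oxide percentages, the yield, net glass mass, ignition loss, the totals) are carried using the weight values on 100.0 t of glass at full precision, exactly as shown in problem or answer.
The oxide mass targets at 100.0 t melt:
  Al2O3: 25.64% × 100.0 = 25.64 t
  TiO2: 9.538% × 100.0 = 9.538 t
  Na2O: 12.79% × 100.0 = 12.79 t
  SiO2: 46.36% × 100.0 = 46.36 t
  ZrO2: 5.670% × 100.0 = 5.670 t
Per-oxide balance check given the weights on record, versus the basis set out (summed amounts equal target values within answer rounding):
  Al2O3: 64.41·0.1942 + 20.07·0.6544 = 25.64 t (target 25.64 t)
  TiO2: 9.634·0.9900 = 9.538 t (target 9.538 t)
  Na2O: 64.41·0.1144 + 9.272·0.5847 = 12.79 t (target 12.79 t)
  SiO2: 64.41·0.6781 + 8.362·0.3209 = 46.36 t (target 46.36 t)
  ZrO2: 8.362·0.6781 = 5.670 t (target 5.670 t)
Glass-mass sanity pass: Σ batch − LOI loss = 100.0 t (targets for the oxides total 100.0 t; with the basis standing at 100.0 t — deltas are rounding alone).
Adding the batch up: Σ batch = 111.7 t; ignition loss, Σ(batch × LOI) = 11.75 t; yield: glass divided by total = 89.49%.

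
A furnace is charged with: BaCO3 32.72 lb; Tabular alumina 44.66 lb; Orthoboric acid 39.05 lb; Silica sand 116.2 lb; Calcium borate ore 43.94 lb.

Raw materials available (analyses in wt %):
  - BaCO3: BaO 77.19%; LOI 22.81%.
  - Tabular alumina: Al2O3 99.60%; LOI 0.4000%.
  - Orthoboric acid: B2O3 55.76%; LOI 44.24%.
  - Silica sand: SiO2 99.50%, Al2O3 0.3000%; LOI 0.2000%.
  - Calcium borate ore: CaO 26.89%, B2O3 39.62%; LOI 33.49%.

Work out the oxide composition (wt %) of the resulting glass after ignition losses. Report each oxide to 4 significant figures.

Glass mass = 236.7 lb (batch 276.6 − LOI 39.87).
Composition: BaO 10.67%, CaO 4.992%, SiO2 48.85%, B2O3 16.55%, Al2O3 18.94%

Values along the way are printed, with 4-significant-digit rounding, in the printout; the working math runs at full precision at all times. Each reported figure is rounded just once; derived quantities (five oxide percentages, totals, ignition loss, the yield, glass mass) are recomputed in full precision from the batch weights per 236.7 lb of glass as quoted within either problem or answer.
Delivered oxide masses:
  BaO: 32.72·0.7719 = 25.26 lb
  CaO: 43.94·0.2689 = 11.82 lb
  SiO2: 116.2·0.9950 = 115.6 lb
  B2O3: 39.05·0.5576 + 43.94·0.3962 = 39.18 lb
  Al2O3: 44.66·0.9960 + 116.2·0.003000 = 44.83 lb
LOI: 32.72·0.2281 + 44.66·0.004000 + 39.05·0.4424 + 116.2·0.002000 + 43.94·0.3349 = 39.87 lb
Glass = total batch minus LOI = 276.6 − 39.87 = 236.7 lb (consistent with Σ oxide mass)
each wt % is 100 × oxide ÷ glass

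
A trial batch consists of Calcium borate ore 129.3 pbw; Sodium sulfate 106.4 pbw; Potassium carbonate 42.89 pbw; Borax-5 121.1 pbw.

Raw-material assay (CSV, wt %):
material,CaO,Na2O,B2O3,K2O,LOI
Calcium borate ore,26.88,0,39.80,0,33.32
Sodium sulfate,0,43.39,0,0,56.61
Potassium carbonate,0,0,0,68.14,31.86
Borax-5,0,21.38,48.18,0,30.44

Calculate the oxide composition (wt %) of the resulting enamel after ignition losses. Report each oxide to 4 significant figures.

Glass mass = 245.8 pbw (batch 399.7 − LOI 153.8).
Composition: CaO 14.14%, Na2O 29.31%, B2O3 44.66%, K2O 11.89%

Intermediates are printed (rounded to four significant figures) when written out; all internal work maintains exact precision in all steps — exactly one rounding is applied to every reported result; all derived quantities, which include LOI, net glass mass, the totals, the yield, four oxide percentages, are carried at exact precision, as written in the problem or answer text, using the weight values at 245.8 pbw of glass.
Per-oxide mass from batch:
  CaO: 129.3·0.2688 = 34.76 pbw
  Na2O: 106.4·0.4339 + 121.1·0.2138 = 72.06 pbw
  B2O3: 129.3·0.3980 + 121.1·0.4818 = 109.8 pbw
  K2O: 42.89·0.6814 = 29.23 pbw
LOI: 129.3·0.3332 + 106.4·0.5661 + 42.89·0.3186 + 121.1·0.3044 = 153.8 pbw
batch − LOI leaves glass = 399.7 − 153.8 = 245.8 pbw (the oxide masses sum to this)
percent by weight: oxide/glass ×100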